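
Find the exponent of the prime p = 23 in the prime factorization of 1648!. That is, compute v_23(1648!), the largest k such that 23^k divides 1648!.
v_23(1648!) = 74

Legendre's formula: v_p(n!) = Σ_{k ≥ 1} ⌊n / p^k⌋. For p = 23, n = 1648, the terms are:
  ⌊1648/23^1⌋ = ⌊1648/23⌋ = 71
  ⌊1648/23^2⌋ = ⌊1648/529⌋ = 3
(the next term ⌊1648/23^3⌋ = 0, terminating the sum). Summing: v_23(1648!) = 71 + 3 = 74.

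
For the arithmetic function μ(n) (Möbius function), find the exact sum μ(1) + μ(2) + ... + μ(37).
Σ_{n ≤ 37} μ(n) = -2

Compute μ(n) for each 1 ≤ n ≤ 37: μ(1) = 1, μ(2) = -1, μ(3) = -1, μ(4) = 0, μ(5) = -1, μ(6) = 1, μ(7) = -1, μ(8) = 0, μ(9) = 0, μ(10) = 1, μ(11) = -1, μ(12) = 0, μ(13) = -1, μ(14) = 1, μ(15) = 1, μ(16) = 0, μ(17) = -1, μ(18) = 0, μ(19) = -1, μ(20) = 0, μ(21) = 1, μ(22) = 1, μ(23) = -1, μ(24) = 0, μ(25) = 0, μ(26) = 1, μ(27) = 0, μ(28) = 0, μ(29) = -1, μ(30) = -1, μ(31) = -1, μ(32) = 0, μ(33) = 1, μ(34) = 1, μ(35) = 1, μ(36) = 0, μ(37) = -1. Summing all 37 values: -2. (Mertens function M(x) = Σ_{n ≤ x} μ(n); on average M(x) should be small (PNT ⟺ M(x) = o(x)).)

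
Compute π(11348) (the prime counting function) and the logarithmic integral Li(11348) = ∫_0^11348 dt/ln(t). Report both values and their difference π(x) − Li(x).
π(11348) = 1370;  Li(11348) ≈ 1391.48;  π(x) − Li(x) ≈ -21.48.

Direct count of primes ≤ 11348 gives π(11348) = 1370. Numerical evaluation of the logarithmic integral gives Li(11348) ≈ 1391.48. The difference π(x) − Li(x) ≈ -21.48 is typically negative for small/moderate x (Li(x) overestimates), though Littlewood's theorem shows this sign changes infinitely often.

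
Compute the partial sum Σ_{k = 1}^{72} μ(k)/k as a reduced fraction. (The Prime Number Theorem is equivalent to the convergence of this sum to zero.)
Σ μ(k)/k = -200643437220052588790575/15941166575048541741926154

Values of μ(k) for 1 ≤ k ≤ 72: μ(1) = 1, μ(2) = -1, μ(3) = -1, μ(5) = -1, μ(6) = 1, μ(7) = -1, μ(10) = 1, μ(11) = -1, μ(13) = -1, μ(14) = 1, μ(15) = 1, μ(17) = -1, μ(19) = -1, μ(21) = 1, μ(22) = 1, μ(23) = -1, μ(26) = 1, μ(29) = -1, μ(30) = -1, μ(31) = -1, μ(33) = 1, μ(34) = 1, μ(35) = 1, μ(37) = -1, μ(38) = 1, μ(39) = 1, μ(41) = -1, μ(42) = -1, μ(43) = -1, μ(46) = 1, μ(47) = -1, μ(51) = 1, μ(53) = -1, μ(55) = 1, μ(57) = 1, μ(58) = 1, μ(59) = -1, μ(61) = -1, μ(62) = 1, μ(65) = 1, μ(66) = -1, μ(67) = -1, μ(69) = 1, μ(70) = -1, μ(71) = -1, with μ = 0 on non-squarefree integers. Summing μ(k)/k for k where μ(k) ≠ 0 gives -200643437220052588790575/15941166575048541741926154 ≈ -0.0126. (PNT ⟺ this sum → 0 as n → ∞.)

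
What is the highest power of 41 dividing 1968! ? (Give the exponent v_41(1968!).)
v_41(1968!) = 49

Legendre's formula: v_p(n!) = Σ_{k ≥ 1} ⌊n / p^k⌋. For p = 41, n = 1968, the terms are:
  ⌊1968/41^1⌋ = ⌊1968/41⌋ = 48
  ⌊1968/41^2⌋ = ⌊1968/1681⌋ = 1
(the next term ⌊1968/41^3⌋ = 0, terminating the sum). Summing: v_41(1968!) = 48 + 1 = 49.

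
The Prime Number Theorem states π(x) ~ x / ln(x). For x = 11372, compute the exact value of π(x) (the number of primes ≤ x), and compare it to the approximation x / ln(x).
π(11372) = 1373;  x/ln(x) ≈ 1217.70;  relative error ≈ 11.31%.

Directly count primes up to 11372: π(11372) = 1373. The PNT approximation gives 11372/ln(11372) ≈ 11372/9.33891 ≈ 1217.70. Relative error (π(x) − x/ln(x)) / π(x) ≈ 11.31%; the approximation is known to undercount slightly (Li(x) is a better estimate).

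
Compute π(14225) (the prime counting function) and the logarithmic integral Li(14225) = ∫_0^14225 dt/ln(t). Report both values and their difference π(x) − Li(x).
π(14225) = 1672;  Li(14225) ≈ 1695.81;  π(x) − Li(x) ≈ -23.81.

Direct count of primes ≤ 14225 gives π(14225) = 1672. Numerical evaluation of the logarithmic integral gives Li(14225) ≈ 1695.81. The difference π(x) − Li(x) ≈ -23.81 is typically negative for small/moderate x (Li(x) overestimates), though Littlewood's theorem shows this sign changes infinitely often.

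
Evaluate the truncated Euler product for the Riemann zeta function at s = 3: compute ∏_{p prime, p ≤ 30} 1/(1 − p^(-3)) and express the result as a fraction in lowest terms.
∏ = 1089297728822056325/906313660797210624

The primes p ≤ 30 are [2, 3, 5, 7, 11, 13, 17, 19, 23, 29]. For each prime, (1 − 1/p^3)^(-1) = p^3 / (p^3 − 1). The product is (1 − 1/2^3)^(-1), (1 − 1/3^3)^(-1), (1 − 1/5^3)^(-1), (1 − 1/7^3)^(-1), (1 − 1/11^3)^(-1), (1 − 1/13^3)^(-1), (1 − 1/17^3)^(-1), (1 − 1/19^3)^(-1), (1 − 1/23^3)^(-1), (1 − 1/29^3)^(-1) = ∏ p^3 / (p^3 − 1) = 1089297728822056325/906313660797210624.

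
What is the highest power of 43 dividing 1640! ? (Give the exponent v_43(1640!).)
v_43(1640!) = 38

Legendre's formula: v_p(n!) = Σ_{k ≥ 1} ⌊n / p^k⌋. For p = 43, n = 1640, the terms are:
  ⌊1640/43^1⌋ = ⌊1640/43⌋ = 38
(the next term ⌊1640/43^2⌋ = 0, terminating the sum). Summing: v_43(1640!) = 38 = 38.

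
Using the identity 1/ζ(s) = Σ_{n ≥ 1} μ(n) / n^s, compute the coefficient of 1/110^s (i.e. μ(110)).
μ(110) = -1

Factor n = 110 = 2 · 5 · 11. μ(n) = 0 if any exponent ≥ 2 (not squarefree); otherwise μ(n) = (−1)^{ω(n)} where ω(n) is the number of distinct prime factors. Applying: μ(110) = -1.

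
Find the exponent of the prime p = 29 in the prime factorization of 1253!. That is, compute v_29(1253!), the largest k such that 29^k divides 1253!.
v_29(1253!) = 44

Legendre's formula: v_p(n!) = Σ_{k ≥ 1} ⌊n / p^k⌋. For p = 29, n = 1253, the terms are:
  ⌊1253/29^1⌋ = ⌊1253/29⌋ = 43
  ⌊1253/29^2⌋ = ⌊1253/841⌋ = 1
(the next term ⌊1253/29^3⌋ = 0, terminating the sum). Summing: v_29(1253!) = 43 + 1 = 44.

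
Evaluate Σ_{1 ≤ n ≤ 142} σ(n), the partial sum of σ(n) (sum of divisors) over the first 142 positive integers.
Σ_{n ≤ 142} σ(n) = 16615

Compute σ(n) for each 1 ≤ n ≤ 142: σ(1) = 1, σ(2) = 3, σ(3) = 4, σ(4) = 7, σ(5) = 6, σ(6) = 12, σ(7) = 8, σ(8) = 15, σ(9) = 13, σ(10) = 18, σ(11) = 12, σ(12) = 28, σ(13) = 14, σ(14) = 24, σ(15) = 24, σ(16) = 31, σ(17) = 18, σ(18) = 39, σ(19) = 20, σ(20) = 42, σ(21) = 32, σ(22) = 36, σ(23) = 24, σ(24) = 60, σ(25) = 31, σ(26) = 42, σ(27) = 40, σ(28) = 56, σ(29) = 30, σ(30) = 72, σ(31) = 32, σ(32) = 63, σ(33) = 48, σ(34) = 54, σ(35) = 48, σ(36) = 91, σ(37) = 38, σ(38) = 60, σ(39) = 56, σ(40) = 90, σ(41) = 42, σ(42) = 96, σ(43) = 44, σ(44) = 84, σ(45) = 78, σ(46) = 72, σ(47) = 48, σ(48) = 124, σ(49) = 57, σ(50) = 93, σ(51) = 72, σ(52) = 98, σ(53) = 54, σ(54) = 120, σ(55) = 72, σ(56) = 120, σ(57) = 80, σ(58) = 90, σ(59) = 60, σ(60) = 168, σ(61) = 62, σ(62) = 96, σ(63) = 104, σ(64) = 127, σ(65) = 84, σ(66) = 144, σ(67) = 68, σ(68) = 126, σ(69) = 96, σ(70) = 144, σ(71) = 72, σ(72) = 195, σ(73) = 74, σ(74) = 114, σ(75) = 124, σ(76) = 140, σ(77) = 96, σ(78) = 168, σ(79) = 80, σ(80) = 186, σ(81) = 121, σ(82) = 126, σ(83) = 84, σ(84) = 224, σ(85) = 108, σ(86) = 132, σ(87) = 120, σ(88) = 180, σ(89) = 90, σ(90) = 234, σ(91) = 112, σ(92) = 168, σ(93) = 128, σ(94) = 144, σ(95) = 120, σ(96) = 252, σ(97) = 98, σ(98) = 171, σ(99) = 156, σ(100) = 217, σ(101) = 102, σ(102) = 216, σ(103) = 104, σ(104) = 210, σ(105) = 192, σ(106) = 162, σ(107) = 108, σ(108) = 280, σ(109) = 110, σ(110) = 216, σ(111) = 152, σ(112) = 248, σ(113) = 114, σ(114) = 240, σ(115) = 144, σ(116) = 210, σ(117) = 182, σ(118) = 180, σ(119) = 144, σ(120) = 360, σ(121) = 133, σ(122) = 186, σ(123) = 168, σ(124) = 224, σ(125) = 156, σ(126) = 312, σ(127) = 128, σ(128) = 255, σ(129) = 176, σ(130) = 252, σ(131) = 132, σ(132) = 336, σ(133) = 160, σ(134) = 204, σ(135) = 240, σ(136) = 270, σ(137) = 138, σ(138) = 288, σ(139) = 140, σ(140) = 336, σ(141) = 192, σ(142) = 216. Summing all 142 values: 16615. (Average order: Σ_{n ≤ x} σ(n) ~ (π²/12) x². For x = 142, (π²/12)·142² ≈ 16584.23.)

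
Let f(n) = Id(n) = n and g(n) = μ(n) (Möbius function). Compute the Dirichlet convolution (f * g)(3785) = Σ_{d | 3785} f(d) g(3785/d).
(Id * μ)(3785) = 3024

Divisors of 3785: [1, 5, 757, 3785]. For each d | 3785:
  d = 1: Id(1) · μ(3785/1) = 1 · 1 = 1
  d = 5: Id(5) · μ(3785/5) = 5 · -1 = -5
  d = 757: Id(757) · μ(3785/757) = 757 · -1 = -757
  d = 3785: Id(3785) · μ(3785/3785) = 3785 · 1 = 3785
Summing: (Id * μ)(3785) = 1 + -5 + -757 + 3785 = 3024.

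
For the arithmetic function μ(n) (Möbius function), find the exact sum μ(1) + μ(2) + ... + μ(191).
Σ_{n ≤ 191} μ(n) = -5

Compute μ(n) for each 1 ≤ n ≤ 191: μ(1) = 1, μ(2) = -1, μ(3) = -1, μ(4) = 0, μ(5) = -1, μ(6) = 1, μ(7) = -1, μ(8) = 0, μ(9) = 0, μ(10) = 1, μ(11) = -1, μ(12) = 0, μ(13) = -1, μ(14) = 1, μ(15) = 1, μ(16) = 0, μ(17) = -1, μ(18) = 0, μ(19) = -1, μ(20) = 0, μ(21) = 1, μ(22) = 1, μ(23) = -1, μ(24) = 0, μ(25) = 0, μ(26) = 1, μ(27) = 0, μ(28) = 0, μ(29) = -1, μ(30) = -1, μ(31) = -1, μ(32) = 0, μ(33) = 1, μ(34) = 1, μ(35) = 1, μ(36) = 0, μ(37) = -1, μ(38) = 1, μ(39) = 1, μ(40) = 0, μ(41) = -1, μ(42) = -1, μ(43) = -1, μ(44) = 0, μ(45) = 0, μ(46) = 1, μ(47) = -1, μ(48) = 0, μ(49) = 0, μ(50) = 0, μ(51) = 1, μ(52) = 0, μ(53) = -1, μ(54) = 0, μ(55) = 1, μ(56) = 0, μ(57) = 1, μ(58) = 1, μ(59) = -1, μ(60) = 0, μ(61) = -1, μ(62) = 1, μ(63) = 0, μ(64) = 0, μ(65) = 1, μ(66) = -1, μ(67) = -1, μ(68) = 0, μ(69) = 1, μ(70) = -1, μ(71) = -1, μ(72) = 0, μ(73) = -1, μ(74) = 1, μ(75) = 0, μ(76) = 0, μ(77) = 1, μ(78) = -1, μ(79) = -1, μ(80) = 0, μ(81) = 0, μ(82) = 1, μ(83) = -1, μ(84) = 0, μ(85) = 1, μ(86) = 1, μ(87) = 1, μ(88) = 0, μ(89) = -1, μ(90) = 0, μ(91) = 1, μ(92) = 0, μ(93) = 1, μ(94) = 1, μ(95) = 1, μ(96) = 0, μ(97) = -1, μ(98) = 0, μ(99) = 0, μ(100) = 0, μ(101) = -1, μ(102) = -1, μ(103) = -1, μ(104) = 0, μ(105) = -1, μ(106) = 1, μ(107) = -1, μ(108) = 0, μ(109) = -1, μ(110) = -1, μ(111) = 1, μ(112) = 0, μ(113) = -1, μ(114) = -1, μ(115) = 1, μ(116) = 0, μ(117) = 0, μ(118) = 1, μ(119) = 1, μ(120) = 0, μ(121) = 0, μ(122) = 1, μ(123) = 1, μ(124) = 0, μ(125) = 0, μ(126) = 0, μ(127) = -1, μ(128) = 0, μ(129) = 1, μ(130) = -1, μ(131) = -1, μ(132) = 0, μ(133) = 1, μ(134) = 1, μ(135) = 0, μ(136) = 0, μ(137) = -1, μ(138) = -1, μ(139) = -1, μ(140) = 0, μ(141) = 1, μ(142) = 1, μ(143) = 1, μ(144) = 0, μ(145) = 1, μ(146) = 1, μ(147) = 0, μ(148) = 0, μ(149) = -1, μ(150) = 0, μ(151) = -1, μ(152) = 0, μ(153) = 0, μ(154) = -1, μ(155) = 1, μ(156) = 0, μ(157) = -1, μ(158) = 1, μ(159) = 1, μ(160) = 0, μ(161) = 1, μ(162) = 0, μ(163) = -1, μ(164) = 0, μ(165) = -1, μ(166) = 1, μ(167) = -1, μ(168) = 0, μ(169) = 0, μ(170) = -1, μ(171) = 0, μ(172) = 0, μ(173) = -1, μ(174) = -1, μ(175) = 0, μ(176) = 0, μ(177) = 1, μ(178) = 1, μ(179) = -1, μ(180) = 0, μ(181) = -1, μ(182) = -1, μ(183) = 1, μ(184) = 0, μ(185) = 1, μ(186) = -1, μ(187) = 1, μ(188) = 0, μ(189) = 0, μ(190) = -1, μ(191) = -1. Summing all 191 values: -5. (Mertens function M(x) = Σ_{n ≤ x} μ(n); on average M(x) should be small (PNT ⟺ M(x) = o(x)).)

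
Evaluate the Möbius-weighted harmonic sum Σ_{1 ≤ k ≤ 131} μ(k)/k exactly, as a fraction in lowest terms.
Σ μ(k)/k = -4282394934202784040475989054340166706696769726931/525896479052627740771371797072411912900610967452630

Values of μ(k) for 1 ≤ k ≤ 131: μ(1) = 1, μ(2) = -1, μ(3) = -1, μ(5) = -1, μ(6) = 1, μ(7) = -1, μ(10) = 1, μ(11) = -1, μ(13) = -1, μ(14) = 1, μ(15) = 1, μ(17) = -1, μ(19) = -1, μ(21) = 1, μ(22) = 1, μ(23) = -1, μ(26) = 1, μ(29) = -1, μ(30) = -1, μ(31) = -1, μ(33) = 1, μ(34) = 1, μ(35) = 1, μ(37) = -1, μ(38) = 1, μ(39) = 1, μ(41) = -1, μ(42) = -1, μ(43) = -1, μ(46) = 1, μ(47) = -1, μ(51) = 1, μ(53) = -1, μ(55) = 1, μ(57) = 1, μ(58) = 1, μ(59) = -1, μ(61) = -1, μ(62) = 1, μ(65) = 1, μ(66) = -1, μ(67) = -1, μ(69) = 1, μ(70) = -1, μ(71) = -1, μ(73) = -1, μ(74) = 1, μ(77) = 1, μ(78) = -1, μ(79) = -1, μ(82) = 1, μ(83) = -1, μ(85) = 1, μ(86) = 1, μ(87) = 1, μ(89) = -1, μ(91) = 1, μ(93) = 1, μ(94) = 1, μ(95) = 1, μ(97) = -1, μ(101) = -1, μ(102) = -1, μ(103) = -1, μ(105) = -1, μ(106) = 1, μ(107) = -1, μ(109) = -1, μ(110) = -1, μ(111) = 1, μ(113) = -1, μ(114) = -1, μ(115) = 1, μ(118) = 1, μ(119) = 1, μ(122) = 1, μ(123) = 1, μ(127) = -1, μ(129) = 1, μ(130) = -1, μ(131) = -1, with μ = 0 on non-squarefree integers. Summing μ(k)/k for k where μ(k) ≠ 0 gives -4282394934202784040475989054340166706696769726931/525896479052627740771371797072411912900610967452630 ≈ -0.0081. (PNT ⟺ this sum → 0 as n → ∞.)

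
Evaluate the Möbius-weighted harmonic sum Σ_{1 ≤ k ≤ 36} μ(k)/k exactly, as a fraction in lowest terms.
Σ μ(k)/k = 2562470143/100280245065

Values of μ(k) for 1 ≤ k ≤ 36: μ(1) = 1, μ(2) = -1, μ(3) = -1, μ(5) = -1, μ(6) = 1, μ(7) = -1, μ(10) = 1, μ(11) = -1, μ(13) = -1, μ(14) = 1, μ(15) = 1, μ(17) = -1, μ(19) = -1, μ(21) = 1, μ(22) = 1, μ(23) = -1, μ(26) = 1, μ(29) = -1, μ(30) = -1, μ(31) = -1, μ(33) = 1, μ(34) = 1, μ(35) = 1, with μ = 0 on non-squarefree integers. Summing μ(k)/k for k where μ(k) ≠ 0 gives 2562470143/100280245065 ≈ 0.0256. (PNT ⟺ this sum → 0 as n → ∞.)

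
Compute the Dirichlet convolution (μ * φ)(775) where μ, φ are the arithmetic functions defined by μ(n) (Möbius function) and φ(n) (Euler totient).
(μ * φ)(775) = 464

Divisors of 775: [1, 5, 25, 31, 155, 775]. For each d | 775:
  d = 1: μ(1) · φ(775/1) = 1 · 600 = 600
  d = 5: μ(5) · φ(775/5) = -1 · 120 = -120
  d = 25: μ(25) · φ(775/25) = 0 · 30 = 0
  d = 31: μ(31) · φ(775/31) = -1 · 20 = -20
  d = 155: μ(155) · φ(775/155) = 1 · 4 = 4
  d = 775: μ(775) · φ(775/775) = 0 · 1 = 0
Summing: (μ * φ)(775) = 600 + -120 + 0 + -20 + 4 + 0 = 464.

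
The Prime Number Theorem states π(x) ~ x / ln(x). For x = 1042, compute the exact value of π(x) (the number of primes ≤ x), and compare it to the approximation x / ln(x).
π(1042) = 175;  x/ln(x) ≈ 149.95;  relative error ≈ 14.31%.

Directly count primes up to 1042: π(1042) = 175. The PNT approximation gives 1042/ln(1042) ≈ 1042/6.94890 ≈ 149.95. Relative error (π(x) − x/ln(x)) / π(x) ≈ 14.31%; the approximation is known to undercount slightly (Li(x) is a better estimate).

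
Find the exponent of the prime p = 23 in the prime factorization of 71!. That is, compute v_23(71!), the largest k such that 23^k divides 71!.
v_23(71!) = 3

Legendre's formula: v_p(n!) = Σ_{k ≥ 1} ⌊n / p^k⌋. For p = 23, n = 71, the terms are:
  ⌊71/23^1⌋ = ⌊71/23⌋ = 3
(the next term ⌊71/23^2⌋ = 0, terminating the sum). Summing: v_23(71!) = 3 = 3.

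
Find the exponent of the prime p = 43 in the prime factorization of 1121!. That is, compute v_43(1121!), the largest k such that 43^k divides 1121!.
v_43(1121!) = 26

Legendre's formula: v_p(n!) = Σ_{k ≥ 1} ⌊n / p^k⌋. For p = 43, n = 1121, the terms are:
  ⌊1121/43^1⌋ = ⌊1121/43⌋ = 26
(the next term ⌊1121/43^2⌋ = 0, terminating the sum). Summing: v_43(1121!) = 26 = 26.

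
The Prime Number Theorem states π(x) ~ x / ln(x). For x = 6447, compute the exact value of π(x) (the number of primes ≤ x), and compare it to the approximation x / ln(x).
π(6447) = 836;  x/ln(x) ≈ 735.00;  relative error ≈ 12.08%.

Directly count primes up to 6447: π(6447) = 836. The PNT approximation gives 6447/ln(6447) ≈ 6447/8.77137 ≈ 735.00. Relative error (π(x) − x/ln(x)) / π(x) ≈ 12.08%; the approximation is known to undercount slightly (Li(x) is a better estimate).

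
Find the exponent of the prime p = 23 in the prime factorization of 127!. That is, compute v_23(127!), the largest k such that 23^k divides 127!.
v_23(127!) = 5

Legendre's formula: v_p(n!) = Σ_{k ≥ 1} ⌊n / p^k⌋. For p = 23, n = 127, the terms are:
  ⌊127/23^1⌋ = ⌊127/23⌋ = 5
(the next term ⌊127/23^2⌋ = 0, terminating the sum). Summing: v_23(127!) = 5 = 5.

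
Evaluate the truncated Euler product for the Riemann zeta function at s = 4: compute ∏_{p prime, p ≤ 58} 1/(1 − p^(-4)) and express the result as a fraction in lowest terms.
∏ = 750937919501355467062347671738968589096863062629/693820677147413996973765862820413440000000000000

The primes p ≤ 58 are [2, 3, 5, 7, 11, 13, 17, 19, 23, 29, 31, 37, 41, 43, 47, 53]. For each prime, (1 − 1/p^4)^(-1) = p^4 / (p^4 − 1). The product is (1 − 1/2^4)^(-1), (1 − 1/3^4)^(-1), (1 − 1/5^4)^(-1), (1 − 1/7^4)^(-1), (1 − 1/11^4)^(-1), (1 − 1/13^4)^(-1), (1 − 1/17^4)^(-1), (1 − 1/19^4)^(-1), (1 − 1/23^4)^(-1), (1 − 1/29^4)^(-1), (1 − 1/31^4)^(-1), (1 − 1/37^4)^(-1), (1 − 1/41^4)^(-1), (1 − 1/43^4)^(-1), (1 − 1/47^4)^(-1), (1 − 1/53^4)^(-1) = ∏ p^4 / (p^4 − 1) = 750937919501355467062347671738968589096863062629/693820677147413996973765862820413440000000000000.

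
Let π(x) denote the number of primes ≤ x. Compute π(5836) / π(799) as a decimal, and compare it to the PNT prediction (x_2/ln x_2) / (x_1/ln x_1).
π(5836)/π(799) = 765/139 ≈ 5.5036;  PNT prediction ≈ 5.6293.

π(799) = 139 and π(5836) = 765, so π(5836)/π(799) ≈ 5.5036. The PNT-predicted ratio is (5836/ln(5836)) / (799/ln(799)) ≈ 5.6293. The two agree to within a few percent, as expected.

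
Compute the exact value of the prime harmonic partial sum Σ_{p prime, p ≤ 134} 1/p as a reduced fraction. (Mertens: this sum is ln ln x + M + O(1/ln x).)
Σ 1/p = 980956909242278731029785409368357903506317057050081/525896479052627740771371797072411912900610967452630

π(134) = 32, so the primes ≤ 134 are [2, 3, 5, 7, 11, 13, 17, 19, 23, 29, 31, 37, 41, 43, 47, 53, 59, 61, 67, 71, 73, 79, 83, 89, 97, 101, 103, 107, 109, 113, 127, 131]. Summing 1/p over these primes: 980956909242278731029785409368357903506317057050081/525896479052627740771371797072411912900610967452630 ≈ 1.8653. Mertens estimate ln ln(134) + 0.2615 ≈ 1.8503.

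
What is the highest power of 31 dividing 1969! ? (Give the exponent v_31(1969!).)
v_31(1969!) = 65

Legendre's formula: v_p(n!) = Σ_{k ≥ 1} ⌊n / p^k⌋. For p = 31, n = 1969, the terms are:
  ⌊1969/31^1⌋ = ⌊1969/31⌋ = 63
  ⌊1969/31^2⌋ = ⌊1969/961⌋ = 2
(the next term ⌊1969/31^3⌋ = 0, terminating the sum). Summing: v_31(1969!) = 63 + 2 = 65.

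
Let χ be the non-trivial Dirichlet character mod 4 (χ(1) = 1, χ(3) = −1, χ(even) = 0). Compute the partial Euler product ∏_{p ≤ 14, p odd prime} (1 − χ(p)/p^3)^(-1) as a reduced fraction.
∏ = 17910767875/18484721664

The odd primes p ≤ 14 are [3, 5, 7, 11, 13]. For each, χ(p) = 1 if p ≡ 1 mod 4, χ(p) = −1 if p ≡ 3 mod 4. Taking (1 − χ(p)/p^3)^(-1) = p^3/(p^3 − χ(p)): (1 − (-1)/3^3)^(-1) · (1 − (1)/5^3)^(-1) · (1 − (-1)/7^3)^(-1) · (1 − (-1)/11^3)^(-1) · (1 − (1)/13^3)^(-1) = 17910767875/18484721664.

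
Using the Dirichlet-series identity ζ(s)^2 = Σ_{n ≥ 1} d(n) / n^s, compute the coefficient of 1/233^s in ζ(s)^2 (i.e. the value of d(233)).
d(233) = 2

ζ(s)^2 = (Σ 1/m^s)(Σ 1/k^s). The coefficient of 1/n^s in the product is the number of ordered pairs (m, k) with mk = n, which equals d(n). For n = 233, divisors are [1, 233], so d(233) = 2.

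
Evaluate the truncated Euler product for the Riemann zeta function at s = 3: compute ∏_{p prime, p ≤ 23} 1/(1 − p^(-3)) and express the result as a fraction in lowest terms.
∏ = 580625301352525/483109627290624

The primes p ≤ 23 are [2, 3, 5, 7, 11, 13, 17, 19, 23]. For each prime, (1 − 1/p^3)^(-1) = p^3 / (p^3 − 1). The product is (1 − 1/2^3)^(-1), (1 − 1/3^3)^(-1), (1 − 1/5^3)^(-1), (1 − 1/7^3)^(-1), (1 − 1/11^3)^(-1), (1 − 1/13^3)^(-1), (1 − 1/17^3)^(-1), (1 − 1/19^3)^(-1), (1 − 1/23^3)^(-1) = ∏ p^3 / (p^3 − 1) = 580625301352525/483109627290624.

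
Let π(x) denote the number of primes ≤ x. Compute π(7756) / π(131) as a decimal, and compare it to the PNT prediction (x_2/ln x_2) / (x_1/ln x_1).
π(7756)/π(131) = 983/32 ≈ 30.7188;  PNT prediction ≈ 32.2280.

π(131) = 32 and π(7756) = 983, so π(7756)/π(131) ≈ 30.7188. The PNT-predicted ratio is (7756/ln(7756)) / (131/ln(131)) ≈ 32.2280. The two agree to within a few percent, as expected.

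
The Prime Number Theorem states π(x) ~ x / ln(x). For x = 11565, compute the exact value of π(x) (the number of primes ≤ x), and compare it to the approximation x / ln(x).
π(11565) = 1392;  x/ln(x) ≈ 1236.14;  relative error ≈ 11.20%.

Directly count primes up to 11565: π(11565) = 1392. The PNT approximation gives 11565/ln(11565) ≈ 11565/9.35574 ≈ 1236.14. Relative error (π(x) − x/ln(x)) / π(x) ≈ 11.20%; the approximation is known to undercount slightly (Li(x) is a better estimate).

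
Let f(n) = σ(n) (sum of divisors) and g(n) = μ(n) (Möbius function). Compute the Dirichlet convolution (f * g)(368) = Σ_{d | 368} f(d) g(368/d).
(σ * μ)(368) = 368

Divisors of 368: [1, 2, 4, 8, 16, 23, 46, 92, 184, 368]. For each d | 368:
  d = 1: σ(1) · μ(368/1) = 1 · 0 = 0
  d = 2: σ(2) · μ(368/2) = 3 · 0 = 0
  d = 4: σ(4) · μ(368/4) = 7 · 0 = 0
  d = 8: σ(8) · μ(368/8) = 15 · 1 = 15
  d = 16: σ(16) · μ(368/16) = 31 · -1 = -31
  d = 23: σ(23) · μ(368/23) = 24 · 0 = 0
  d = 46: σ(46) · μ(368/46) = 72 · 0 = 0
  d = 92: σ(92) · μ(368/92) = 168 · 0 = 0
  d = 184: σ(184) · μ(368/184) = 360 · -1 = -360
  d = 368: σ(368) · μ(368/368) = 744 · 1 = 744
Summing: (σ * μ)(368) = 0 + 0 + 0 + 15 + -31 + 0 + 0 + 0 + -360 + 744 = 368.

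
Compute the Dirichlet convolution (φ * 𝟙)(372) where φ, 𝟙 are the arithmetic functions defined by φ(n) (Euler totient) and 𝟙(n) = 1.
(φ * 𝟙)(372) = 372

Divisors of 372: [1, 2, 3, 4, 6, 12, 31, 62, 93, 124, 186, 372]. For each d | 372:
  d = 1: φ(1) · 𝟙(372/1) = 1 · 1 = 1
  d = 2: φ(2) · 𝟙(372/2) = 1 · 1 = 1
  d = 3: φ(3) · 𝟙(372/3) = 2 · 1 = 2
  d = 4: φ(4) · 𝟙(372/4) = 2 · 1 = 2
  d = 6: φ(6) · 𝟙(372/6) = 2 · 1 = 2
  d = 12: φ(12) · 𝟙(372/12) = 4 · 1 = 4
  d = 31: φ(31) · 𝟙(372/31) = 30 · 1 = 30
  d = 62: φ(62) · 𝟙(372/62) = 30 · 1 = 30
  d = 93: φ(93) · 𝟙(372/93) = 60 · 1 = 60
  d = 124: φ(124) · 𝟙(372/124) = 60 · 1 = 60
  d = 186: φ(186) · 𝟙(372/186) = 60 · 1 = 60
  d = 372: φ(372) · 𝟙(372/372) = 120 · 1 = 120
Summing: (φ * 𝟙)(372) = 1 + 1 + 2 + 2 + 2 + 4 + 30 + 30 + 60 + 60 + 60 + 120 = 372.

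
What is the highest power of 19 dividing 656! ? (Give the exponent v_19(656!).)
v_19(656!) = 35

Legendre's formula: v_p(n!) = Σ_{k ≥ 1} ⌊n / p^k⌋. For p = 19, n = 656, the terms are:
  ⌊656/19^1⌋ = ⌊656/19⌋ = 34
  ⌊656/19^2⌋ = ⌊656/361⌋ = 1
(the next term ⌊656/19^3⌋ = 0, terminating the sum). Summing: v_19(656!) = 34 + 1 = 35.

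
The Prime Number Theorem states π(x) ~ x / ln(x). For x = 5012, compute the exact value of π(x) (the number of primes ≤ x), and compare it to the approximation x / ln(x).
π(5012) = 672;  x/ln(x) ≈ 588.29;  relative error ≈ 12.46%.

Directly count primes up to 5012: π(5012) = 672. The PNT approximation gives 5012/ln(5012) ≈ 5012/8.51959 ≈ 588.29. Relative error (π(x) − x/ln(x)) / π(x) ≈ 12.46%; the approximation is known to undercount slightly (Li(x) is a better estimate).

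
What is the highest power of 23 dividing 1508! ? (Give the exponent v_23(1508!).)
v_23(1508!) = 67

Legendre's formula: v_p(n!) = Σ_{k ≥ 1} ⌊n / p^k⌋. For p = 23, n = 1508, the terms are:
  ⌊1508/23^1⌋ = ⌊1508/23⌋ = 65
  ⌊1508/23^2⌋ = ⌊1508/529⌋ = 2
(the next term ⌊1508/23^3⌋ = 0, terminating the sum). Summing: v_23(1508!) = 65 + 2 = 67.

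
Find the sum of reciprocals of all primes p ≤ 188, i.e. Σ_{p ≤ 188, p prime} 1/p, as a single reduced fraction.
Σ 1/p = 10408867916382550633331528920459565913027063402071390584941986323453055203/5397346292805549782720214077673687806275517530364350655459511599582614290

π(188) = 42, so the primes ≤ 188 are [2, 3, 5, 7, 11, 13, 17, 19, 23, 29, 31, 37, 41, 43, 47, 53, 59, 61, 67, 71, 73, 79, 83, 89, 97, 101, 103, 107, 109, 113, 127, 131, 137, 139, 149, 151, 157, 163, 167, 173, 179, 181]. Summing 1/p over these primes: 10408867916382550633331528920459565913027063402071390584941986323453055203/5397346292805549782720214077673687806275517530364350655459511599582614290 ≈ 1.9285. Mertens estimate ln ln(188) + 0.2615 ≈ 1.9171.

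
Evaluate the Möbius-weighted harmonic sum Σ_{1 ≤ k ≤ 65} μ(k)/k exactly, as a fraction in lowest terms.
Σ μ(k)/k = 3679085466973039663081/117288381359406970983270

Values of μ(k) for 1 ≤ k ≤ 65: μ(1) = 1, μ(2) = -1, μ(3) = -1, μ(5) = -1, μ(6) = 1, μ(7) = -1, μ(10) = 1, μ(11) = -1, μ(13) = -1, μ(14) = 1, μ(15) = 1, μ(17) = -1, μ(19) = -1, μ(21) = 1, μ(22) = 1, μ(23) = -1, μ(26) = 1, μ(29) = -1, μ(30) = -1, μ(31) = -1, μ(33) = 1, μ(34) = 1, μ(35) = 1, μ(37) = -1, μ(38) = 1, μ(39) = 1, μ(41) = -1, μ(42) = -1, μ(43) = -1, μ(46) = 1, μ(47) = -1, μ(51) = 1, μ(53) = -1, μ(55) = 1, μ(57) = 1, μ(58) = 1, μ(59) = -1, μ(61) = -1, μ(62) = 1, μ(65) = 1, with μ = 0 on non-squarefree integers. Summing μ(k)/k for k where μ(k) ≠ 0 gives 3679085466973039663081/117288381359406970983270 ≈ 0.0314. (PNT ⟺ this sum → 0 as n → ∞.)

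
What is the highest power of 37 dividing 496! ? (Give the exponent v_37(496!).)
v_37(496!) = 13

Legendre's formula: v_p(n!) = Σ_{k ≥ 1} ⌊n / p^k⌋. For p = 37, n = 496, the terms are:
  ⌊496/37^1⌋ = ⌊496/37⌋ = 13
(the next term ⌊496/37^2⌋ = 0, terminating the sum). Summing: v_37(496!) = 13 = 13.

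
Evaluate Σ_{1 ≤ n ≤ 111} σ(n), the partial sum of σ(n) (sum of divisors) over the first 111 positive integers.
Σ_{n ≤ 111} σ(n) = 10151

Compute σ(n) for each 1 ≤ n ≤ 111: σ(1) = 1, σ(2) = 3, σ(3) = 4, σ(4) = 7, σ(5) = 6, σ(6) = 12, σ(7) = 8, σ(8) = 15, σ(9) = 13, σ(10) = 18, σ(11) = 12, σ(12) = 28, σ(13) = 14, σ(14) = 24, σ(15) = 24, σ(16) = 31, σ(17) = 18, σ(18) = 39, σ(19) = 20, σ(20) = 42, σ(21) = 32, σ(22) = 36, σ(23) = 24, σ(24) = 60, σ(25) = 31, σ(26) = 42, σ(27) = 40, σ(28) = 56, σ(29) = 30, σ(30) = 72, σ(31) = 32, σ(32) = 63, σ(33) = 48, σ(34) = 54, σ(35) = 48, σ(36) = 91, σ(37) = 38, σ(38) = 60, σ(39) = 56, σ(40) = 90, σ(41) = 42, σ(42) = 96, σ(43) = 44, σ(44) = 84, σ(45) = 78, σ(46) = 72, σ(47) = 48, σ(48) = 124, σ(49) = 57, σ(50) = 93, σ(51) = 72, σ(52) = 98, σ(53) = 54, σ(54) = 120, σ(55) = 72, σ(56) = 120, σ(57) = 80, σ(58) = 90, σ(59) = 60, σ(60) = 168, σ(61) = 62, σ(62) = 96, σ(63) = 104, σ(64) = 127, σ(65) = 84, σ(66) = 144, σ(67) = 68, σ(68) = 126, σ(69) = 96, σ(70) = 144, σ(71) = 72, σ(72) = 195, σ(73) = 74, σ(74) = 114, σ(75) = 124, σ(76) = 140, σ(77) = 96, σ(78) = 168, σ(79) = 80, σ(80) = 186, σ(81) = 121, σ(82) = 126, σ(83) = 84, σ(84) = 224, σ(85) = 108, σ(86) = 132, σ(87) = 120, σ(88) = 180, σ(89) = 90, σ(90) = 234, σ(91) = 112, σ(92) = 168, σ(93) = 128, σ(94) = 144, σ(95) = 120, σ(96) = 252, σ(97) = 98, σ(98) = 171, σ(99) = 156, σ(100) = 217, σ(101) = 102, σ(102) = 216, σ(103) = 104, σ(104) = 210, σ(105) = 192, σ(106) = 162, σ(107) = 108, σ(108) = 280, σ(109) = 110, σ(110) = 216, σ(111) = 152. Summing all 111 values: 10151. (Average order: Σ_{n ≤ x} σ(n) ~ (π²/12) x². For x = 111, (π²/12)·111² ≈ 10133.62.)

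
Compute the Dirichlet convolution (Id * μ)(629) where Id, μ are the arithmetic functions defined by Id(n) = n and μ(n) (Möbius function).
(Id * μ)(629) = 576

Divisors of 629: [1, 17, 37, 629]. For each d | 629:
  d = 1: Id(1) · μ(629/1) = 1 · 1 = 1
  d = 17: Id(17) · μ(629/17) = 17 · -1 = -17
  d = 37: Id(37) · μ(629/37) = 37 · -1 = -37
  d = 629: Id(629) · μ(629/629) = 629 · 1 = 629
Summing: (Id * μ)(629) = 1 + -17 + -37 + 629 = 576.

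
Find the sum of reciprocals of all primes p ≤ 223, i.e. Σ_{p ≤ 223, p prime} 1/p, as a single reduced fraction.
Σ 1/p = 718699639327957473429492425322377115938612460993073775465130392853544377727917042657991/367009731827331916465034565550136732339800312955331782619462457039988073311157667212930

π(223) = 48, so the primes ≤ 223 are [2, 3, 5, 7, 11, 13, 17, 19, 23, 29, 31, 37, 41, 43, 47, 53, 59, 61, 67, 71, 73, 79, 83, 89, 97, 101, 103, 107, 109, 113, 127, 131, 137, 139, 149, 151, 157, 163, 167, 173, 179, 181, 191, 193, 197, 199, 211, 223]. Summing 1/p over these primes: 718699639327957473429492425322377115938612460993073775465130392853544377727917042657991/367009731827331916465034565550136732339800312955331782619462457039988073311157667212930 ≈ 1.9583. Mertens estimate ln ln(223) + 0.2615 ≈ 1.9492.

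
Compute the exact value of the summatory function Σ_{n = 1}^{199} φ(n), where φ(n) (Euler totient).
Σ_{n ≤ 199} φ(n) = 12152

Compute φ(n) for each 1 ≤ n ≤ 199: φ(1) = 1, φ(2) = 1, φ(3) = 2, φ(4) = 2, φ(5) = 4, φ(6) = 2, φ(7) = 6, φ(8) = 4, φ(9) = 6, φ(10) = 4, φ(11) = 10, φ(12) = 4, φ(13) = 12, φ(14) = 6, φ(15) = 8, φ(16) = 8, φ(17) = 16, φ(18) = 6, φ(19) = 18, φ(20) = 8, φ(21) = 12, φ(22) = 10, φ(23) = 22, φ(24) = 8, φ(25) = 20, φ(26) = 12, φ(27) = 18, φ(28) = 12, φ(29) = 28, φ(30) = 8, φ(31) = 30, φ(32) = 16, φ(33) = 20, φ(34) = 16, φ(35) = 24, φ(36) = 12, φ(37) = 36, φ(38) = 18, φ(39) = 24, φ(40) = 16, φ(41) = 40, φ(42) = 12, φ(43) = 42, φ(44) = 20, φ(45) = 24, φ(46) = 22, φ(47) = 46, φ(48) = 16, φ(49) = 42, φ(50) = 20, φ(51) = 32, φ(52) = 24, φ(53) = 52, φ(54) = 18, φ(55) = 40, φ(56) = 24, φ(57) = 36, φ(58) = 28, φ(59) = 58, φ(60) = 16, φ(61) = 60, φ(62) = 30, φ(63) = 36, φ(64) = 32, φ(65) = 48, φ(66) = 20, φ(67) = 66, φ(68) = 32, φ(69) = 44, φ(70) = 24, φ(71) = 70, φ(72) = 24, φ(73) = 72, φ(74) = 36, φ(75) = 40, φ(76) = 36, φ(77) = 60, φ(78) = 24, φ(79) = 78, φ(80) = 32, φ(81) = 54, φ(82) = 40, φ(83) = 82, φ(84) = 24, φ(85) = 64, φ(86) = 42, φ(87) = 56, φ(88) = 40, φ(89) = 88, φ(90) = 24, φ(91) = 72, φ(92) = 44, φ(93) = 60, φ(94) = 46, φ(95) = 72, φ(96) = 32, φ(97) = 96, φ(98) = 42, φ(99) = 60, φ(100) = 40, φ(101) = 100, φ(102) = 32, φ(103) = 102, φ(104) = 48, φ(105) = 48, φ(106) = 52, φ(107) = 106, φ(108) = 36, φ(109) = 108, φ(110) = 40, φ(111) = 72, φ(112) = 48, φ(113) = 112, φ(114) = 36, φ(115) = 88, φ(116) = 56, φ(117) = 72, φ(118) = 58, φ(119) = 96, φ(120) = 32, φ(121) = 110, φ(122) = 60, φ(123) = 80, φ(124) = 60, φ(125) = 100, φ(126) = 36, φ(127) = 126, φ(128) = 64, φ(129) = 84, φ(130) = 48, φ(131) = 130, φ(132) = 40, φ(133) = 108, φ(134) = 66, φ(135) = 72, φ(136) = 64, φ(137) = 136, φ(138) = 44, φ(139) = 138, φ(140) = 48, φ(141) = 92, φ(142) = 70, φ(143) = 120, φ(144) = 48, φ(145) = 112, φ(146) = 72, φ(147) = 84, φ(148) = 72, φ(149) = 148, φ(150) = 40, φ(151) = 150, φ(152) = 72, φ(153) = 96, φ(154) = 60, φ(155) = 120, φ(156) = 48, φ(157) = 156, φ(158) = 78, φ(159) = 104, φ(160) = 64, φ(161) = 132, φ(162) = 54, φ(163) = 162, φ(164) = 80, φ(165) = 80, φ(166) = 82, φ(167) = 166, φ(168) = 48, φ(169) = 156, φ(170) = 64, φ(171) = 108, φ(172) = 84, φ(173) = 172, φ(174) = 56, φ(175) = 120, φ(176) = 80, φ(177) = 116, φ(178) = 88, φ(179) = 178, φ(180) = 48, φ(181) = 180, φ(182) = 72, φ(183) = 120, φ(184) = 88, φ(185) = 144, φ(186) = 60, φ(187) = 160, φ(188) = 92, φ(189) = 108, φ(190) = 72, φ(191) = 190, φ(192) = 64, φ(193) = 192, φ(194) = 96, φ(195) = 96, φ(196) = 84, φ(197) = 196, φ(198) = 60, φ(199) = 198. Summing all 199 values: 12152. (Average order: Σ_{n ≤ x} φ(n) ~ (3/π²) x². For x = 199, (3/π²)·199² ≈ 12037.26.)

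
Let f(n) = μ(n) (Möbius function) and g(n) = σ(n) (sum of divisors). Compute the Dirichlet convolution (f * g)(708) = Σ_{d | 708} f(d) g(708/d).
(μ * σ)(708) = 708

Divisors of 708: [1, 2, 3, 4, 6, 12, 59, 118, 177, 236, 354, 708]. For each d | 708:
  d = 1: μ(1) · σ(708/1) = 1 · 1680 = 1680
  d = 2: μ(2) · σ(708/2) = -1 · 720 = -720
  d = 3: μ(3) · σ(708/3) = -1 · 420 = -420
  d = 4: μ(4) · σ(708/4) = 0 · 240 = 0
  d = 6: μ(6) · σ(708/6) = 1 · 180 = 180
  d = 12: μ(12) · σ(708/12) = 0 · 60 = 0
  d = 59: μ(59) · σ(708/59) = -1 · 28 = -28
  d = 118: μ(118) · σ(708/118) = 1 · 12 = 12
  d = 177: μ(177) · σ(708/177) = 1 · 7 = 7
  d = 236: μ(236) · σ(708/236) = 0 · 4 = 0
  d = 354: μ(354) · σ(708/354) = -1 · 3 = -3
  d = 708: μ(708) · σ(708/708) = 0 · 1 = 0
Summing: (μ * σ)(708) = 1680 + -720 + -420 + 0 + 180 + 0 + -28 + 12 + 7 + 0 + -3 + 0 = 708.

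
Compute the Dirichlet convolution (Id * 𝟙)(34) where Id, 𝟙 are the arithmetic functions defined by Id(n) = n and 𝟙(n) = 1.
(Id * 𝟙)(34) = 54

Divisors of 34: [1, 2, 17, 34]. For each d | 34:
  d = 1: Id(1) · 𝟙(34/1) = 1 · 1 = 1
  d = 2: Id(2) · 𝟙(34/2) = 2 · 1 = 2
  d = 17: Id(17) · 𝟙(34/17) = 17 · 1 = 17
  d = 34: Id(34) · 𝟙(34/34) = 34 · 1 = 34
Summing: (Id * 𝟙)(34) = 1 + 2 + 17 + 34 = 54.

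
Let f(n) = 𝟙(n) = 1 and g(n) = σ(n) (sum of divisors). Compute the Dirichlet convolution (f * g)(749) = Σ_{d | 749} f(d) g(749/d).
(𝟙 * σ)(749) = 981

Divisors of 749: [1, 7, 107, 749]. For each d | 749:
  d = 1: 𝟙(1) · σ(749/1) = 1 · 864 = 864
  d = 7: 𝟙(7) · σ(749/7) = 1 · 108 = 108
  d = 107: 𝟙(107) · σ(749/107) = 1 · 8 = 8
  d = 749: 𝟙(749) · σ(749/749) = 1 · 1 = 1
Summing: (𝟙 * σ)(749) = 864 + 108 + 8 + 1 = 981.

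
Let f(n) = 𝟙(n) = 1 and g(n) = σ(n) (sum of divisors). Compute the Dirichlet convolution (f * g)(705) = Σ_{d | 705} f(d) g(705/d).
(𝟙 * σ)(705) = 1715

Divisors of 705: [1, 3, 5, 15, 47, 141, 235, 705]. For each d | 705:
  d = 1: 𝟙(1) · σ(705/1) = 1 · 1152 = 1152
  d = 3: 𝟙(3) · σ(705/3) = 1 · 288 = 288
  d = 5: 𝟙(5) · σ(705/5) = 1 · 192 = 192
  d = 15: 𝟙(15) · σ(705/15) = 1 · 48 = 48
  d = 47: 𝟙(47) · σ(705/47) = 1 · 24 = 24
  d = 141: 𝟙(141) · σ(705/141) = 1 · 6 = 6
  d = 235: 𝟙(235) · σ(705/235) = 1 · 4 = 4
  d = 705: 𝟙(705) · σ(705/705) = 1 · 1 = 1
Summing: (𝟙 * σ)(705) = 1152 + 288 + 192 + 48 + 24 + 6 + 4 + 1 = 1715.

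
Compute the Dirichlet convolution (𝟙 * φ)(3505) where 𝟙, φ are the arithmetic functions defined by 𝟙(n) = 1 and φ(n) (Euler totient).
(𝟙 * φ)(3505) = 3505

Divisors of 3505: [1, 5, 701, 3505]. For each d | 3505:
  d = 1: 𝟙(1) · φ(3505/1) = 1 · 2800 = 2800
  d = 5: 𝟙(5) · φ(3505/5) = 1 · 700 = 700
  d = 701: 𝟙(701) · φ(3505/701) = 1 · 4 = 4
  d = 3505: 𝟙(3505) · φ(3505/3505) = 1 · 1 = 1
Summing: (𝟙 * φ)(3505) = 2800 + 700 + 4 + 1 = 3505.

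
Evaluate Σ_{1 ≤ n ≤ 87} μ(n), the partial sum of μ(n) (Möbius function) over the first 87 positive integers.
Σ_{n ≤ 87} μ(n) = -1

Compute μ(n) for each 1 ≤ n ≤ 87: μ(1) = 1, μ(2) = -1, μ(3) = -1, μ(4) = 0, μ(5) = -1, μ(6) = 1, μ(7) = -1, μ(8) = 0, μ(9) = 0, μ(10) = 1, μ(11) = -1, μ(12) = 0, μ(13) = -1, μ(14) = 1, μ(15) = 1, μ(16) = 0, μ(17) = -1, μ(18) = 0, μ(19) = -1, μ(20) = 0, μ(21) = 1, μ(22) = 1, μ(23) = -1, μ(24) = 0, μ(25) = 0, μ(26) = 1, μ(27) = 0, μ(28) = 0, μ(29) = -1, μ(30) = -1, μ(31) = -1, μ(32) = 0, μ(33) = 1, μ(34) = 1, μ(35) = 1, μ(36) = 0, μ(37) = -1, μ(38) = 1, μ(39) = 1, μ(40) = 0, μ(41) = -1, μ(42) = -1, μ(43) = -1, μ(44) = 0, μ(45) = 0, μ(46) = 1, μ(47) = -1, μ(48) = 0, μ(49) = 0, μ(50) = 0, μ(51) = 1, μ(52) = 0, μ(53) = -1, μ(54) = 0, μ(55) = 1, μ(56) = 0, μ(57) = 1, μ(58) = 1, μ(59) = -1, μ(60) = 0, μ(61) = -1, μ(62) = 1, μ(63) = 0, μ(64) = 0, μ(65) = 1, μ(66) = -1, μ(67) = -1, μ(68) = 0, μ(69) = 1, μ(70) = -1, μ(71) = -1, μ(72) = 0, μ(73) = -1, μ(74) = 1, μ(75) = 0, μ(76) = 0, μ(77) = 1, μ(78) = -1, μ(79) = -1, μ(80) = 0, μ(81) = 0, μ(82) = 1, μ(83) = -1, μ(84) = 0, μ(85) = 1, μ(86) = 1, μ(87) = 1. Summing all 87 values: -1. (Mertens function M(x) = Σ_{n ≤ x} μ(n); on average M(x) should be small (PNT ⟺ M(x) = o(x)).)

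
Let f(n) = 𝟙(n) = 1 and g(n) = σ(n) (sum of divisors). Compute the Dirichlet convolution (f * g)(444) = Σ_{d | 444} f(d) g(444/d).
(𝟙 * σ)(444) = 2145

Divisors of 444: [1, 2, 3, 4, 6, 12, 37, 74, 111, 148, 222, 444]. For each d | 444:
  d = 1: 𝟙(1) · σ(444/1) = 1 · 1064 = 1064
  d = 2: 𝟙(2) · σ(444/2) = 1 · 456 = 456
  d = 3: 𝟙(3) · σ(444/3) = 1 · 266 = 266
  d = 4: 𝟙(4) · σ(444/4) = 1 · 152 = 152
  d = 6: 𝟙(6) · σ(444/6) = 1 · 114 = 114
  d = 12: 𝟙(12) · σ(444/12) = 1 · 38 = 38
  d = 37: 𝟙(37) · σ(444/37) = 1 · 28 = 28
  d = 74: 𝟙(74) · σ(444/74) = 1 · 12 = 12
  d = 111: 𝟙(111) · σ(444/111) = 1 · 7 = 7
  d = 148: 𝟙(148) · σ(444/148) = 1 · 4 = 4
  d = 222: 𝟙(222) · σ(444/222) = 1 · 3 = 3
  d = 444: 𝟙(444) · σ(444/444) = 1 · 1 = 1
Summing: (𝟙 * σ)(444) = 1064 + 456 + 266 + 152 + 114 + 38 + 28 + 12 + 7 + 4 + 3 + 1 = 2145.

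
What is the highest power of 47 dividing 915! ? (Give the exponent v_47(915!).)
v_47(915!) = 19

Legendre's formula: v_p(n!) = Σ_{k ≥ 1} ⌊n / p^k⌋. For p = 47, n = 915, the terms are:
  ⌊915/47^1⌋ = ⌊915/47⌋ = 19
(the next term ⌊915/47^2⌋ = 0, terminating the sum). Summing: v_47(915!) = 19 = 19.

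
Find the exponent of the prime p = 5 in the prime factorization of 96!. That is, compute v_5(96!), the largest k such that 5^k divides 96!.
v_5(96!) = 22

Legendre's formula: v_p(n!) = Σ_{k ≥ 1} ⌊n / p^k⌋. For p = 5, n = 96, the terms are:
  ⌊96/5^1⌋ = ⌊96/5⌋ = 19
  ⌊96/5^2⌋ = ⌊96/25⌋ = 3
(the next term ⌊96/5^3⌋ = 0, terminating the sum). Summing: v_5(96!) = 19 + 3 = 22.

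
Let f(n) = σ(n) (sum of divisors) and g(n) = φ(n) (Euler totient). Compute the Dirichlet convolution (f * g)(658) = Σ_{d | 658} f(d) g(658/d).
(σ * φ)(658) = 5264

Divisors of 658: [1, 2, 7, 14, 47, 94, 329, 658]. For each d | 658:
  d = 1: σ(1) · φ(658/1) = 1 · 276 = 276
  d = 2: σ(2) · φ(658/2) = 3 · 276 = 828
  d = 7: σ(7) · φ(658/7) = 8 · 46 = 368
  d = 14: σ(14) · φ(658/14) = 24 · 46 = 1104
  d = 47: σ(47) · φ(658/47) = 48 · 6 = 288
  d = 94: σ(94) · φ(658/94) = 144 · 6 = 864
  d = 329: σ(329) · φ(658/329) = 384 · 1 = 384
  d = 658: σ(658) · φ(658/658) = 1152 · 1 = 1152
Summing: (σ * φ)(658) = 276 + 828 + 368 + 1104 + 288 + 864 + 384 + 1152 = 5264.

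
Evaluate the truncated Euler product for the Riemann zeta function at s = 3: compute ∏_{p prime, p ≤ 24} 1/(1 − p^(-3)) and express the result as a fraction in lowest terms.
∏ = 580625301352525/483109627290624

The primes p ≤ 24 are [2, 3, 5, 7, 11, 13, 17, 19, 23]. For each prime, (1 − 1/p^3)^(-1) = p^3 / (p^3 − 1). The product is (1 − 1/2^3)^(-1), (1 − 1/3^3)^(-1), (1 − 1/5^3)^(-1), (1 − 1/7^3)^(-1), (1 − 1/11^3)^(-1), (1 − 1/13^3)^(-1), (1 − 1/17^3)^(-1), (1 − 1/19^3)^(-1), (1 − 1/23^3)^(-1) = ∏ p^3 / (p^3 − 1) = 580625301352525/483109627290624.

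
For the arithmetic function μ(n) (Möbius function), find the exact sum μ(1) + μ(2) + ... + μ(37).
Σ_{n ≤ 37} μ(n) = -2

Compute μ(n) for each 1 ≤ n ≤ 37: μ(1) = 1, μ(2) = -1, μ(3) = -1, μ(4) = 0, μ(5) = -1, μ(6) = 1, μ(7) = -1, μ(8) = 0, μ(9) = 0, μ(10) = 1, μ(11) = -1, μ(12) = 0, μ(13) = -1, μ(14) = 1, μ(15) = 1, μ(16) = 0, μ(17) = -1, μ(18) = 0, μ(19) = -1, μ(20) = 0, μ(21) = 1, μ(22) = 1, μ(23) = -1, μ(24) = 0, μ(25) = 0, μ(26) = 1, μ(27) = 0, μ(28) = 0, μ(29) = -1, μ(30) = -1, μ(31) = -1, μ(32) = 0, μ(33) = 1, μ(34) = 1, μ(35) = 1, μ(36) = 0, μ(37) = -1. Summing all 37 values: -2. (Mertens function M(x) = Σ_{n ≤ x} μ(n); on average M(x) should be small (PNT ⟺ M(x) = o(x)).)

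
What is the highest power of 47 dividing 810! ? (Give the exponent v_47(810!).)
v_47(810!) = 17

Legendre's formula: v_p(n!) = Σ_{k ≥ 1} ⌊n / p^k⌋. For p = 47, n = 810, the terms are:
  ⌊810/47^1⌋ = ⌊810/47⌋ = 17
(the next term ⌊810/47^2⌋ = 0, terminating the sum). Summing: v_47(810!) = 17 = 17.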